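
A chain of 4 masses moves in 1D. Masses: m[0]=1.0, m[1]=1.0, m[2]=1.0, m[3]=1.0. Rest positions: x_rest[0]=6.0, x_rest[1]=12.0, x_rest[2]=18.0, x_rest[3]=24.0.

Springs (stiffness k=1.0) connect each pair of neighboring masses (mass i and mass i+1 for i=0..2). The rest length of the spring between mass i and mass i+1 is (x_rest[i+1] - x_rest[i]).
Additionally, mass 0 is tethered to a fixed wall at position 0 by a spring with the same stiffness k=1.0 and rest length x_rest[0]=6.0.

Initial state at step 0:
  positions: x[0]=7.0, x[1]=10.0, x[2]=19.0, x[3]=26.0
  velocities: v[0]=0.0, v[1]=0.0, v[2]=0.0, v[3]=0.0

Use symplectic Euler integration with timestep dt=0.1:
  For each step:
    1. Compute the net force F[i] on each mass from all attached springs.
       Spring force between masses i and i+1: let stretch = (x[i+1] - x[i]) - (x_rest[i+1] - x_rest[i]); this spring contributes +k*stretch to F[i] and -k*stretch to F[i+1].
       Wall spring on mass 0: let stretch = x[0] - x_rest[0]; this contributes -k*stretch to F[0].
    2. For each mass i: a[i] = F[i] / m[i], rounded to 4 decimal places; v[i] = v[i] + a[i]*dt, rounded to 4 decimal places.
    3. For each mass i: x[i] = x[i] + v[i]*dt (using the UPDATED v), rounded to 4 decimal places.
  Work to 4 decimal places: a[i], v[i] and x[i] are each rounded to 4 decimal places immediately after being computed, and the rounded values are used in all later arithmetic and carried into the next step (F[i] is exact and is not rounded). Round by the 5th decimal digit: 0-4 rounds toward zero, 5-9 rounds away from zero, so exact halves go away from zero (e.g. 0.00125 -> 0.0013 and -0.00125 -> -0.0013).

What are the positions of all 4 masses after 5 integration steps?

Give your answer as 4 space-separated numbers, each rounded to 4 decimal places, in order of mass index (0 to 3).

Answer: 6.4477 10.8387 18.7305 25.8468

Derivation:
Step 0: x=[7.0000 10.0000 19.0000 26.0000] v=[0.0000 0.0000 0.0000 0.0000]
Step 1: x=[6.9600 10.0600 18.9800 25.9900] v=[-0.4000 0.6000 -0.2000 -0.1000]
Step 2: x=[6.8814 10.1782 18.9409 25.9699] v=[-0.7860 1.1820 -0.3910 -0.2010]
Step 3: x=[6.7670 10.3511 18.8845 25.9395] v=[-1.1445 1.7286 -0.5644 -0.3039]
Step 4: x=[6.6207 10.5735 18.8133 25.8986] v=[-1.4628 2.2235 -0.7122 -0.4094]
Step 5: x=[6.4477 10.8387 18.7305 25.8468] v=[-1.7296 2.6522 -0.8277 -0.5179]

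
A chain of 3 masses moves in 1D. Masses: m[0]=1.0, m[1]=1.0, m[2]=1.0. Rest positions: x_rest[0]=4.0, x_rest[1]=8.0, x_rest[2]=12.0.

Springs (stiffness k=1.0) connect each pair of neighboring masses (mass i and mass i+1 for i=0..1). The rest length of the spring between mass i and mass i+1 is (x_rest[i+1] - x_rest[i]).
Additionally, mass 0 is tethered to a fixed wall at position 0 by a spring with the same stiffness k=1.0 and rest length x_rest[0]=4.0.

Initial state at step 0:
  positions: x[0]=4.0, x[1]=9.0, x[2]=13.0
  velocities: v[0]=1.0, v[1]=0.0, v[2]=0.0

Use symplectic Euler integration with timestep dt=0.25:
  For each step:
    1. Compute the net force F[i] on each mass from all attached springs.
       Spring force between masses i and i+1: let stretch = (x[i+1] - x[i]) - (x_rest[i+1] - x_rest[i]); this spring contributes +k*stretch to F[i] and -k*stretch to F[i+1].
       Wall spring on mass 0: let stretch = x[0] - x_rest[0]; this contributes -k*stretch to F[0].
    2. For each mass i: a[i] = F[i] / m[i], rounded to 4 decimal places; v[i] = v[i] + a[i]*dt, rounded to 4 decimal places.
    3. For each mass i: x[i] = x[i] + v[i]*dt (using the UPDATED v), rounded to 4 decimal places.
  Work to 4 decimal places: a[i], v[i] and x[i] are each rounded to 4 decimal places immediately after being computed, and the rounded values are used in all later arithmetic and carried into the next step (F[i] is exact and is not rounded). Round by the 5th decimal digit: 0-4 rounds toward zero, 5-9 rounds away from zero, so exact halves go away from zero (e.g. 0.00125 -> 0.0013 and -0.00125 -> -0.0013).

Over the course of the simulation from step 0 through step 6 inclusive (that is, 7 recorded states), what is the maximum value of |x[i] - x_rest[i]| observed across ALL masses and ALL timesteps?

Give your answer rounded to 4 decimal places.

Answer: 1.3090

Derivation:
Step 0: x=[4.0000 9.0000 13.0000] v=[1.0000 0.0000 0.0000]
Step 1: x=[4.3125 8.9375 13.0000] v=[1.2500 -0.2500 0.0000]
Step 2: x=[4.6445 8.8399 12.9961] v=[1.3281 -0.3906 -0.0156]
Step 3: x=[4.9485 8.7398 12.9824] v=[1.2158 -0.4004 -0.0547]
Step 4: x=[5.1801 8.6679 12.9536] v=[0.9265 -0.2876 -0.1154]
Step 5: x=[5.3060 8.6459 12.9069] v=[0.5034 -0.0881 -0.1868]
Step 6: x=[5.3090 8.6815 12.8439] v=[0.0119 0.1422 -0.2521]
Max displacement = 1.3090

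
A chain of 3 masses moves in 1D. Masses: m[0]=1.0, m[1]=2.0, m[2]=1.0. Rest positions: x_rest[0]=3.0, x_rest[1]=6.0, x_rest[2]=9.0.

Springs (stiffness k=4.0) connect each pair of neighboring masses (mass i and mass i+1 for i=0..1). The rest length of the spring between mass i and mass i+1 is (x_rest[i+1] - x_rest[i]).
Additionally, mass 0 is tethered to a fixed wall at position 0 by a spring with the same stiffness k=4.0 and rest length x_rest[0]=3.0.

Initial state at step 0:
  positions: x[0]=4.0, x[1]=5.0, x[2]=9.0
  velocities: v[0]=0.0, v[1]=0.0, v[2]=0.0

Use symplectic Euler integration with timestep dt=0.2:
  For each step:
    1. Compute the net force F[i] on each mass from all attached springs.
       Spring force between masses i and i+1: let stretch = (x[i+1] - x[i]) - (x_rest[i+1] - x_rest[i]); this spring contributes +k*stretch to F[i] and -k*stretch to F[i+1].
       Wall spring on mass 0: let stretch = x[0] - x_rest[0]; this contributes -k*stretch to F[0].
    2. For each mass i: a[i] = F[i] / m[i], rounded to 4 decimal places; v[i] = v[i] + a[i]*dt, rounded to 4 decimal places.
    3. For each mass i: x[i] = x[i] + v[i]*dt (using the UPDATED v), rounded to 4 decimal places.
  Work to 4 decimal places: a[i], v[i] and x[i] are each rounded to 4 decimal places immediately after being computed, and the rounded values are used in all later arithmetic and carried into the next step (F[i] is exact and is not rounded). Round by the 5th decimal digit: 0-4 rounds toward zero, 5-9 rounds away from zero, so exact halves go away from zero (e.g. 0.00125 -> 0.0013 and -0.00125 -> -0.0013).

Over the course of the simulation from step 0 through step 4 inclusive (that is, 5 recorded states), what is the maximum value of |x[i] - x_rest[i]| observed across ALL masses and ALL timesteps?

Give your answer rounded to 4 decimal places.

Step 0: x=[4.0000 5.0000 9.0000] v=[0.0000 0.0000 0.0000]
Step 1: x=[3.5200 5.2400 8.8400] v=[-2.4000 1.2000 -0.8000]
Step 2: x=[2.7520 5.6304 8.5840] v=[-3.8400 1.9520 -1.2800]
Step 3: x=[2.0042 6.0268 8.3354] v=[-3.7389 1.9821 -1.2429]
Step 4: x=[1.5794 6.2861 8.1974] v=[-2.1242 1.2965 -0.6898]
Max displacement = 1.4206

Answer: 1.4206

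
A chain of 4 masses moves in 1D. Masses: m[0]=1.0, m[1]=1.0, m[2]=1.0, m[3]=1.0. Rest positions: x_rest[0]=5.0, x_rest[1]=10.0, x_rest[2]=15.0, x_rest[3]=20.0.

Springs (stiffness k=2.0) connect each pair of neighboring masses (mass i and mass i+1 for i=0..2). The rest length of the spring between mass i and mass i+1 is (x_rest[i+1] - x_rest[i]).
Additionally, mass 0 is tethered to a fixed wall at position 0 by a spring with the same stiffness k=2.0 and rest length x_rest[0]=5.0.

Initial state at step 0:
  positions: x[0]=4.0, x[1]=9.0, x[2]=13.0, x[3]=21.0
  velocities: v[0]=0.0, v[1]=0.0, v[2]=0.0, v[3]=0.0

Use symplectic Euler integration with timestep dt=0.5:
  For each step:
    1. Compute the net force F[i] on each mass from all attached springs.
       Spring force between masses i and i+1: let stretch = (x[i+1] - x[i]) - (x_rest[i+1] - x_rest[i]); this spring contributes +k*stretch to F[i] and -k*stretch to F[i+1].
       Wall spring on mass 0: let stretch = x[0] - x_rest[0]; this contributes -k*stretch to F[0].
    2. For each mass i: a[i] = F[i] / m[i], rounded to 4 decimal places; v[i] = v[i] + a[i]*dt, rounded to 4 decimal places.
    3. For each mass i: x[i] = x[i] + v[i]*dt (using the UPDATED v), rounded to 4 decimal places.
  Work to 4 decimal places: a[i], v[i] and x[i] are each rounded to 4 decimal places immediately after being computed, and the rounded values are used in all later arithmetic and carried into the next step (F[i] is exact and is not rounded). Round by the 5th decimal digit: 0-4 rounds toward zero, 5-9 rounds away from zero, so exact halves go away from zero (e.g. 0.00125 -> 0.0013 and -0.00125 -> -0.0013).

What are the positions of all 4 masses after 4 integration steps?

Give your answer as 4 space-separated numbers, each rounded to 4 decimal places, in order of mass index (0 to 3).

Answer: 5.6875 11.6875 13.5000 19.1875

Derivation:
Step 0: x=[4.0000 9.0000 13.0000 21.0000] v=[0.0000 0.0000 0.0000 0.0000]
Step 1: x=[4.5000 8.5000 15.0000 19.5000] v=[1.0000 -1.0000 4.0000 -3.0000]
Step 2: x=[4.7500 9.2500 16.0000 18.2500] v=[0.5000 1.5000 2.0000 -2.5000]
Step 3: x=[4.8750 11.1250 14.7500 18.3750] v=[0.2500 3.7500 -2.5000 0.2500]
Step 4: x=[5.6875 11.6875 13.5000 19.1875] v=[1.6250 1.1250 -2.5000 1.6250]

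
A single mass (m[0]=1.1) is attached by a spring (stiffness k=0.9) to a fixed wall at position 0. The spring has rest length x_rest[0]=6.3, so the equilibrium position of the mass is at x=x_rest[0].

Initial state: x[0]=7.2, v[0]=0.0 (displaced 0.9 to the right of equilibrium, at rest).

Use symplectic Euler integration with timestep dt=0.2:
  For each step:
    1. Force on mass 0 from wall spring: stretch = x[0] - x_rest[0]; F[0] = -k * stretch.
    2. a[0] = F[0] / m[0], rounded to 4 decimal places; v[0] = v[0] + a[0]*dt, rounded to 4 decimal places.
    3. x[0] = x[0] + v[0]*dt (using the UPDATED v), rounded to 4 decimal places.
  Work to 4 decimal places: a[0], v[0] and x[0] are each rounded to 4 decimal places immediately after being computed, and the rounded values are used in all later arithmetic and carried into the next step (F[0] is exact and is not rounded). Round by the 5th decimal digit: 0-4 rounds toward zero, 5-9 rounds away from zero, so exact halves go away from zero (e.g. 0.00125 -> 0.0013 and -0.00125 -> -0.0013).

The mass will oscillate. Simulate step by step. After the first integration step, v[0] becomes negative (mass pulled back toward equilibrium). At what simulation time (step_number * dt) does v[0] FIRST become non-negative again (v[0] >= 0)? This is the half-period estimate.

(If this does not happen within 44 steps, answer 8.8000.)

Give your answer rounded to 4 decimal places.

Answer: 3.6000

Derivation:
Step 0: x=[7.2000] v=[0.0000]
Step 1: x=[7.1705] v=[-0.1473]
Step 2: x=[7.1126] v=[-0.2897]
Step 3: x=[7.0281] v=[-0.4227]
Step 4: x=[6.9197] v=[-0.5418]
Step 5: x=[6.7911] v=[-0.6432]
Step 6: x=[6.6464] v=[-0.7236]
Step 7: x=[6.4903] v=[-0.7803]
Step 8: x=[6.3280] v=[-0.8114]
Step 9: x=[6.1648] v=[-0.8160]
Step 10: x=[6.0060] v=[-0.7939]
Step 11: x=[5.8568] v=[-0.7458]
Step 12: x=[5.7221] v=[-0.6733]
Step 13: x=[5.6064] v=[-0.5787]
Step 14: x=[5.5134] v=[-0.4652]
Step 15: x=[5.4461] v=[-0.3365]
Step 16: x=[5.4067] v=[-0.1968]
Step 17: x=[5.3966] v=[-0.0506]
Step 18: x=[5.4160] v=[0.0972]
First v>=0 after going negative at step 18, time=3.6000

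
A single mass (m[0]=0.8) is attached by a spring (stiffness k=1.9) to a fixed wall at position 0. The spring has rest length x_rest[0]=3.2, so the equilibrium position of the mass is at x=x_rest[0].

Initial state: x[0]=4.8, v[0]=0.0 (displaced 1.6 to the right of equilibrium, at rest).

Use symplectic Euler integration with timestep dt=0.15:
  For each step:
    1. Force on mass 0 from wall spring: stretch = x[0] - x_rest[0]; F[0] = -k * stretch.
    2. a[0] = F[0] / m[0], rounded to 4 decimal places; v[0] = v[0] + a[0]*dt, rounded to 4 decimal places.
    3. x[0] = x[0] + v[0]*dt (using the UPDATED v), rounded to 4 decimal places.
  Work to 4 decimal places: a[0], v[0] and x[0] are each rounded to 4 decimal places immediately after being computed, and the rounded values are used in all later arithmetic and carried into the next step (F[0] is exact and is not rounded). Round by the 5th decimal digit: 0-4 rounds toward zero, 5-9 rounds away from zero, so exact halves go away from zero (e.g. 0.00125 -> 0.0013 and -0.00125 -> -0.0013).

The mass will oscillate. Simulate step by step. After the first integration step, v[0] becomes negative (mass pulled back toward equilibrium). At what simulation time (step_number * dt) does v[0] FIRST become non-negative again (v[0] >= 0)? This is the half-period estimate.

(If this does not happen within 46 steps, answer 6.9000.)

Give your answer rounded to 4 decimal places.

Step 0: x=[4.8000] v=[0.0000]
Step 1: x=[4.7145] v=[-0.5700]
Step 2: x=[4.5481] v=[-1.1095]
Step 3: x=[4.3096] v=[-1.5898]
Step 4: x=[4.0118] v=[-1.9851]
Step 5: x=[3.6707] v=[-2.2743]
Step 6: x=[3.3044] v=[-2.4420]
Step 7: x=[2.9325] v=[-2.4792]
Step 8: x=[2.5749] v=[-2.3839]
Step 9: x=[2.2507] v=[-2.1612]
Step 10: x=[1.9773] v=[-1.8230]
Step 11: x=[1.7692] v=[-1.3874]
Step 12: x=[1.6375] v=[-0.8777]
Step 13: x=[1.5893] v=[-0.3211]
Step 14: x=[1.6272] v=[0.2527]
First v>=0 after going negative at step 14, time=2.1000

Answer: 2.1000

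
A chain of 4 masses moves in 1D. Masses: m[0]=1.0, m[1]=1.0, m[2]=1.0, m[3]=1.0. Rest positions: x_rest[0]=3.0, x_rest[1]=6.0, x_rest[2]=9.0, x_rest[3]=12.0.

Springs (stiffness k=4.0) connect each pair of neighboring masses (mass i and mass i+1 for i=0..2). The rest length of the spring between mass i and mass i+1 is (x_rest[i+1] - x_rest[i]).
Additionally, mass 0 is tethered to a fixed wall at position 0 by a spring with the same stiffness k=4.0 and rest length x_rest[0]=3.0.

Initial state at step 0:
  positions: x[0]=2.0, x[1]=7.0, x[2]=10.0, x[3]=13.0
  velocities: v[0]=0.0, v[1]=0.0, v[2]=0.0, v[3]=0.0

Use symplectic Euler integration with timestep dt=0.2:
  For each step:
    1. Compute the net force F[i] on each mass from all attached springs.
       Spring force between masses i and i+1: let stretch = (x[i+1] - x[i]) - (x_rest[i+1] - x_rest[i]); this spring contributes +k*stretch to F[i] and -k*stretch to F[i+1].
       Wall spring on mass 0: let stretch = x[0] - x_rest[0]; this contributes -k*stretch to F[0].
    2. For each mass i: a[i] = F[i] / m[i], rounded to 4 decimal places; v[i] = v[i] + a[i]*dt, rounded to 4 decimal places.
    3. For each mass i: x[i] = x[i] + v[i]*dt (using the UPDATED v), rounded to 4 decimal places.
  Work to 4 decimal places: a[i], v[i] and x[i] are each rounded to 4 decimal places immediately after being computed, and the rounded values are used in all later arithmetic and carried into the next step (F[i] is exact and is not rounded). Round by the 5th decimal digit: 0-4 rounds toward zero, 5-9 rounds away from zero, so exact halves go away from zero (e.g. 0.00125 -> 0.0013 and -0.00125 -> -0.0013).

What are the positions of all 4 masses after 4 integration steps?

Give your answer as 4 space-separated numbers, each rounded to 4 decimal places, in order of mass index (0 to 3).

Answer: 4.3416 5.8536 9.5160 12.9512

Derivation:
Step 0: x=[2.0000 7.0000 10.0000 13.0000] v=[0.0000 0.0000 0.0000 0.0000]
Step 1: x=[2.4800 6.6800 10.0000 13.0000] v=[2.4000 -1.6000 0.0000 0.0000]
Step 2: x=[3.2352 6.2192 9.9488 13.0000] v=[3.7760 -2.3040 -0.2560 0.0000]
Step 3: x=[3.9502 5.8777 9.7891 12.9918] v=[3.5750 -1.7075 -0.7987 -0.0410]
Step 4: x=[4.3416 5.8536 9.5160 12.9512] v=[1.9568 -0.1204 -1.3657 -0.2032]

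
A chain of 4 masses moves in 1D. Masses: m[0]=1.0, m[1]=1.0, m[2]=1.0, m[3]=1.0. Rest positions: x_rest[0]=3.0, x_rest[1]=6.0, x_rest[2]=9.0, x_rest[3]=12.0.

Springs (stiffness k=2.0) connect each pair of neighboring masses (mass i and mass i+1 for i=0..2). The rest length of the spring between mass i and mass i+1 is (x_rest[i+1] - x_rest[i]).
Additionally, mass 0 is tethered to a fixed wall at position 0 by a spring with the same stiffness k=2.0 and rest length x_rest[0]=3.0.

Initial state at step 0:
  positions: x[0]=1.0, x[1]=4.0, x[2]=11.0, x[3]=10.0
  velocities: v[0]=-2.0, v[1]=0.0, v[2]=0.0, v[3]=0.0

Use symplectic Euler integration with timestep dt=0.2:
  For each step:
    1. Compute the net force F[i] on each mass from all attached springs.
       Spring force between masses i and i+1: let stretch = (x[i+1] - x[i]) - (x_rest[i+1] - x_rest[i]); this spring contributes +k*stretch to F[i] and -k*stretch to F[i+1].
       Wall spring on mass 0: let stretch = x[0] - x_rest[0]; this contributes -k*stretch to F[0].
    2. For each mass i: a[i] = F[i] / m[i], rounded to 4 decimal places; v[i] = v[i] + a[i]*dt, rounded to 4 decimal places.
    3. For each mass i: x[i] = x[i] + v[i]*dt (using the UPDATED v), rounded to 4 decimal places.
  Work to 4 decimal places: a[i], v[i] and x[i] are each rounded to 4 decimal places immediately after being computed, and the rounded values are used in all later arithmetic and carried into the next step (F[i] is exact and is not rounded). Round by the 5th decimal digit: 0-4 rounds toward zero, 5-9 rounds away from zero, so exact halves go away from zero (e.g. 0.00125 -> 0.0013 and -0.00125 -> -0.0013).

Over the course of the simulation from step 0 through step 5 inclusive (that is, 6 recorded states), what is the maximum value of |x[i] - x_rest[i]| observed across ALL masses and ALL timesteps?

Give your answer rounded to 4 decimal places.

Answer: 3.2447

Derivation:
Step 0: x=[1.0000 4.0000 11.0000 10.0000] v=[-2.0000 0.0000 0.0000 0.0000]
Step 1: x=[0.7600 4.3200 10.3600 10.3200] v=[-1.2000 1.6000 -3.2000 1.6000]
Step 2: x=[0.7440 4.8384 9.2336 10.8832] v=[-0.0800 2.5920 -5.6320 2.8160]
Step 3: x=[0.9960 5.3809 7.8876 11.5544] v=[1.2602 2.7123 -6.7302 3.3562]
Step 4: x=[1.5192 5.7731 6.6344 12.1723] v=[2.6158 1.9610 -6.2662 3.0895]
Step 5: x=[2.2611 5.8939 5.7553 12.5872] v=[3.7097 0.6040 -4.3956 2.0743]
Max displacement = 3.2447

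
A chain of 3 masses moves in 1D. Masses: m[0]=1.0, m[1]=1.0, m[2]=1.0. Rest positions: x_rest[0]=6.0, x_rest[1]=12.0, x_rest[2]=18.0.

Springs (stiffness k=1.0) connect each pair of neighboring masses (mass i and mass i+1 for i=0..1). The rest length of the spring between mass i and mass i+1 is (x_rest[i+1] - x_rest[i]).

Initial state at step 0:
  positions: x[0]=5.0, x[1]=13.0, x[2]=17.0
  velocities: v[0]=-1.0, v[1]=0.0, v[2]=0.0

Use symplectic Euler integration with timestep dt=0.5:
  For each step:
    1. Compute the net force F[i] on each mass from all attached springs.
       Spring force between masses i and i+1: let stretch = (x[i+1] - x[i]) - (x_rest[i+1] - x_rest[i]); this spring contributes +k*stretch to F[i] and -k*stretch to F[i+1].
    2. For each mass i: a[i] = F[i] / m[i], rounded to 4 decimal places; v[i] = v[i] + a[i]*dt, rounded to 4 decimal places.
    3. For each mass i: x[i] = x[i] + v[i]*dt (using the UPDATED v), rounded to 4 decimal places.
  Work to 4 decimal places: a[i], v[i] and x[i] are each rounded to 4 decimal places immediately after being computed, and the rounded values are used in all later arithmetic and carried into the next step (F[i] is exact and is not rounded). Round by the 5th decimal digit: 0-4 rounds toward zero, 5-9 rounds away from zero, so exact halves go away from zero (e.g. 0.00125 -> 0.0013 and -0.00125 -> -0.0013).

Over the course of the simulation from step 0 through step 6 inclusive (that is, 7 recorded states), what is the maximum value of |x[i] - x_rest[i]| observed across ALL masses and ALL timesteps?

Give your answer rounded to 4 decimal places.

Answer: 2.2187

Derivation:
Step 0: x=[5.0000 13.0000 17.0000] v=[-1.0000 0.0000 0.0000]
Step 1: x=[5.0000 12.0000 17.5000] v=[0.0000 -2.0000 1.0000]
Step 2: x=[5.2500 10.6250 18.1250] v=[0.5000 -2.7500 1.2500]
Step 3: x=[5.3438 9.7813 18.3750] v=[0.1875 -1.6875 0.5000]
Step 4: x=[5.0469 9.9766 17.9766] v=[-0.5938 0.3906 -0.7969]
Step 5: x=[4.4824 10.9395 17.0782] v=[-1.1290 1.9258 -1.7969]
Step 6: x=[4.0322 11.8228 16.1451] v=[-0.9005 1.7666 -1.8663]
Max displacement = 2.2187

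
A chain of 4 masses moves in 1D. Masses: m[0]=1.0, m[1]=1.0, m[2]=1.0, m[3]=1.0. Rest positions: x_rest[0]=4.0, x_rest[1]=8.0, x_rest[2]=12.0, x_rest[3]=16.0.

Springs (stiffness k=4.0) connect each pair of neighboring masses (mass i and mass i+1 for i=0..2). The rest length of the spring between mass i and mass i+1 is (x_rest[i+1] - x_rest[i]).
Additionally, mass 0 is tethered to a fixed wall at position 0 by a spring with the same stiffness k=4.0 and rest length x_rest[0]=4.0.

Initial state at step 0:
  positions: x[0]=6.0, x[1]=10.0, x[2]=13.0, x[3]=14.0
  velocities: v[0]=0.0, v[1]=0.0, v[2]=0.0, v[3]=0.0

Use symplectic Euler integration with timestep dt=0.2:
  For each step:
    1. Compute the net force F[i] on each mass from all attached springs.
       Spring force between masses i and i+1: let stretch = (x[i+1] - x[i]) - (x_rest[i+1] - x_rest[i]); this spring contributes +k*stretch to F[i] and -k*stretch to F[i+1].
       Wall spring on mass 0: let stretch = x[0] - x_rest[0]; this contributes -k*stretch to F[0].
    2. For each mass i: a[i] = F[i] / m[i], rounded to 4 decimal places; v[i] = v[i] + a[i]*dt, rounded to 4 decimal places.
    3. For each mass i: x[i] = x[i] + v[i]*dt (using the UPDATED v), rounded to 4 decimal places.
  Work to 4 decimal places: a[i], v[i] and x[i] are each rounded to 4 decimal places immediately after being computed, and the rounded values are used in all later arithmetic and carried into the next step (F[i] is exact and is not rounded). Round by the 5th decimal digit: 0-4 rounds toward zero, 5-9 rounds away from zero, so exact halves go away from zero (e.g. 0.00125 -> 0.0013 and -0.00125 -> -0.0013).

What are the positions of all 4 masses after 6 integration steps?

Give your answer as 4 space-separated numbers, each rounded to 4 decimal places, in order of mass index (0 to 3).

Step 0: x=[6.0000 10.0000 13.0000 14.0000] v=[0.0000 0.0000 0.0000 0.0000]
Step 1: x=[5.6800 9.8400 12.6800 14.4800] v=[-1.6000 -0.8000 -1.6000 2.4000]
Step 2: x=[5.1168 9.4688 12.1936 15.3120] v=[-2.8160 -1.8560 -2.4320 4.1600]
Step 3: x=[4.4312 8.8372 11.7702 16.2851] v=[-3.4278 -3.1578 -2.1171 4.8653]
Step 4: x=[3.7416 7.9700 11.5999 17.1758] v=[-3.4480 -4.3362 -0.8516 4.4534]
Step 5: x=[3.1299 7.0070 11.7409 17.8143] v=[-3.0586 -4.8150 0.7052 3.1927]
Step 6: x=[2.6377 6.1811 12.0963 18.1211] v=[-2.4608 -4.1296 1.7768 1.5340]

Answer: 2.6377 6.1811 12.0963 18.1211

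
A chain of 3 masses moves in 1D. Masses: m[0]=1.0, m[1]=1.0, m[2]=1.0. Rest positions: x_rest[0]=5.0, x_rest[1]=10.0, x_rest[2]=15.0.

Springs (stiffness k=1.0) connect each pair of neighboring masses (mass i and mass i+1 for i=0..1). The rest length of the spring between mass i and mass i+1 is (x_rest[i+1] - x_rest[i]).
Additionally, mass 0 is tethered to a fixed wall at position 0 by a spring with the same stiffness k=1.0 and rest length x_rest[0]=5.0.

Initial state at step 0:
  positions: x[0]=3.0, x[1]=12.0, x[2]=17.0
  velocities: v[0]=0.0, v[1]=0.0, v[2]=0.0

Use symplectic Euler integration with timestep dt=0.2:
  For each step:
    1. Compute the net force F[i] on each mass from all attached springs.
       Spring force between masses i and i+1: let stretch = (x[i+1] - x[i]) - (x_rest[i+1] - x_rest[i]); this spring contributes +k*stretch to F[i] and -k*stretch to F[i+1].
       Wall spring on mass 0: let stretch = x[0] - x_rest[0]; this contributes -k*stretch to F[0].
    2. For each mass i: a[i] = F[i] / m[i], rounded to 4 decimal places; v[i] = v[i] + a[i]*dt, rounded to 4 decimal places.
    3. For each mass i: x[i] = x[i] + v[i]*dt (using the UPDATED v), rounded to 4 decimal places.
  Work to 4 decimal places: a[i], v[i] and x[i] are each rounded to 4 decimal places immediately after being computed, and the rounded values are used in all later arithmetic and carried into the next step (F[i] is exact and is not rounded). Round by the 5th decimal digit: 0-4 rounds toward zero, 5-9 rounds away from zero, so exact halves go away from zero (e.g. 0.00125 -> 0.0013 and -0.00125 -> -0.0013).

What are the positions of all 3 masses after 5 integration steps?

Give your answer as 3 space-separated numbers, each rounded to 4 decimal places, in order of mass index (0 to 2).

Answer: 5.7832 10.3016 16.8068

Derivation:
Step 0: x=[3.0000 12.0000 17.0000] v=[0.0000 0.0000 0.0000]
Step 1: x=[3.2400 11.8400 17.0000] v=[1.2000 -0.8000 0.0000]
Step 2: x=[3.6944 11.5424 16.9936] v=[2.2720 -1.4880 -0.0320]
Step 3: x=[4.3149 11.1489 16.9692] v=[3.1027 -1.9674 -0.1222]
Step 4: x=[5.0362 10.7149 16.9119] v=[3.6065 -2.1701 -0.2863]
Step 5: x=[5.7832 10.3016 16.8068] v=[3.7350 -2.0664 -0.5257]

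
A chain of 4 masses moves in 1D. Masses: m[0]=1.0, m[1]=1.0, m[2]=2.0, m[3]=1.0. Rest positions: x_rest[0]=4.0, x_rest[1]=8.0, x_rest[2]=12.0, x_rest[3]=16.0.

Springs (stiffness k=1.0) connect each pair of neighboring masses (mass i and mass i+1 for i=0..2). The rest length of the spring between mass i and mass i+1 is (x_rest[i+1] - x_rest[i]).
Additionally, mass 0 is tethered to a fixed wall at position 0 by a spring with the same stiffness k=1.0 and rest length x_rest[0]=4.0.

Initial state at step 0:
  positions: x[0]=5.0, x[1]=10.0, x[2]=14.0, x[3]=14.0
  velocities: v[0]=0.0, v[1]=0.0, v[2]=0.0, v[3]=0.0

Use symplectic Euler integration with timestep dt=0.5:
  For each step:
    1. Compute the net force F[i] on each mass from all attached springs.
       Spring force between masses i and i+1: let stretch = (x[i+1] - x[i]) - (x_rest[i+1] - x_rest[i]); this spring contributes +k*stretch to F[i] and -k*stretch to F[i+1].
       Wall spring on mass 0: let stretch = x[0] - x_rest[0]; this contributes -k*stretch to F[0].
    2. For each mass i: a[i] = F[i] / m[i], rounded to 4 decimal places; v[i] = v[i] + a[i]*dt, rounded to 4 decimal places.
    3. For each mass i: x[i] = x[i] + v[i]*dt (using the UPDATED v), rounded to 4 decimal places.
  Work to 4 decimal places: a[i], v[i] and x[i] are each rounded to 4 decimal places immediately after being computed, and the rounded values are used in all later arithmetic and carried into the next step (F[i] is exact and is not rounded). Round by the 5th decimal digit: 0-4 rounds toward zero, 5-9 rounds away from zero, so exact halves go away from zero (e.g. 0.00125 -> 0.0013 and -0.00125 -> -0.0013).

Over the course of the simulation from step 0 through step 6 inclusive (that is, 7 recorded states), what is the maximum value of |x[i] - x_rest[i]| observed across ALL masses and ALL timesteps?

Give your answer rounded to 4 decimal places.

Step 0: x=[5.0000 10.0000 14.0000 14.0000] v=[0.0000 0.0000 0.0000 0.0000]
Step 1: x=[5.0000 9.7500 13.5000 15.0000] v=[0.0000 -0.5000 -1.0000 2.0000]
Step 2: x=[4.9375 9.2500 12.7188 16.6250] v=[-0.1250 -1.0000 -1.5625 3.2500]
Step 3: x=[4.7188 8.5391 11.9922 18.2735] v=[-0.4375 -1.4219 -1.4532 3.2969]
Step 4: x=[4.2754 7.7364 11.6191 19.3517] v=[-0.8868 -1.6055 -0.7462 2.1563]
Step 5: x=[3.6284 7.0391 11.7273 19.4967] v=[-1.2940 -1.3947 0.2163 0.2900]
Step 6: x=[2.9270 6.6611 12.2206 18.6994] v=[-1.4029 -0.7560 0.9866 -1.5947]
Max displacement = 3.4967

Answer: 3.4967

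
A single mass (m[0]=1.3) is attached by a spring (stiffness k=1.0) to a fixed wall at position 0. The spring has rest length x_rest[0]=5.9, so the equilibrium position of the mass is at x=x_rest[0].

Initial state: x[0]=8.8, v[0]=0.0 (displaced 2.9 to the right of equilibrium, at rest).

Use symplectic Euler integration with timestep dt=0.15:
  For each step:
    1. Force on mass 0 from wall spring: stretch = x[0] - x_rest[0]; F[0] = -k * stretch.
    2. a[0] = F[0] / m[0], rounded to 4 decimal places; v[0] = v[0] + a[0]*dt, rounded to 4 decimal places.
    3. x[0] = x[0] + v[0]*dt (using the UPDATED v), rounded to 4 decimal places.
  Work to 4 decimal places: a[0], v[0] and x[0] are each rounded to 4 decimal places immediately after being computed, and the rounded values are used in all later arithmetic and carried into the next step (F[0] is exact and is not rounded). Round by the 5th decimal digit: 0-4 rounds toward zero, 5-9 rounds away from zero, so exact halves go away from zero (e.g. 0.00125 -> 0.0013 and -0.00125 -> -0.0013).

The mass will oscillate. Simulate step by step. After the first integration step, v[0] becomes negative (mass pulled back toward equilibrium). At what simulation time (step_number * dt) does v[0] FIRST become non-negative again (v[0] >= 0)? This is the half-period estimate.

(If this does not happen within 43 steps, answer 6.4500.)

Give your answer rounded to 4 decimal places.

Answer: 3.6000

Derivation:
Step 0: x=[8.8000] v=[0.0000]
Step 1: x=[8.7498] v=[-0.3346]
Step 2: x=[8.6503] v=[-0.6634]
Step 3: x=[8.5032] v=[-0.9807]
Step 4: x=[8.3110] v=[-1.2811]
Step 5: x=[8.0771] v=[-1.5593]
Step 6: x=[7.8055] v=[-1.8105]
Step 7: x=[7.5009] v=[-2.0304]
Step 8: x=[7.1686] v=[-2.2151]
Step 9: x=[6.8144] v=[-2.3615]
Step 10: x=[6.4444] v=[-2.4670]
Step 11: x=[6.0649] v=[-2.5298]
Step 12: x=[5.6826] v=[-2.5488]
Step 13: x=[5.3040] v=[-2.5237]
Step 14: x=[4.9358] v=[-2.4549]
Step 15: x=[4.5843] v=[-2.3436]
Step 16: x=[4.2555] v=[-2.1918]
Step 17: x=[3.9552] v=[-2.0021]
Step 18: x=[3.6885] v=[-1.7777]
Step 19: x=[3.4601] v=[-1.5225]
Step 20: x=[3.2740] v=[-1.2410]
Step 21: x=[3.1333] v=[-0.9380]
Step 22: x=[3.0405] v=[-0.6188]
Step 23: x=[2.9972] v=[-0.2889]
Step 24: x=[3.0041] v=[0.0460]
First v>=0 after going negative at step 24, time=3.6000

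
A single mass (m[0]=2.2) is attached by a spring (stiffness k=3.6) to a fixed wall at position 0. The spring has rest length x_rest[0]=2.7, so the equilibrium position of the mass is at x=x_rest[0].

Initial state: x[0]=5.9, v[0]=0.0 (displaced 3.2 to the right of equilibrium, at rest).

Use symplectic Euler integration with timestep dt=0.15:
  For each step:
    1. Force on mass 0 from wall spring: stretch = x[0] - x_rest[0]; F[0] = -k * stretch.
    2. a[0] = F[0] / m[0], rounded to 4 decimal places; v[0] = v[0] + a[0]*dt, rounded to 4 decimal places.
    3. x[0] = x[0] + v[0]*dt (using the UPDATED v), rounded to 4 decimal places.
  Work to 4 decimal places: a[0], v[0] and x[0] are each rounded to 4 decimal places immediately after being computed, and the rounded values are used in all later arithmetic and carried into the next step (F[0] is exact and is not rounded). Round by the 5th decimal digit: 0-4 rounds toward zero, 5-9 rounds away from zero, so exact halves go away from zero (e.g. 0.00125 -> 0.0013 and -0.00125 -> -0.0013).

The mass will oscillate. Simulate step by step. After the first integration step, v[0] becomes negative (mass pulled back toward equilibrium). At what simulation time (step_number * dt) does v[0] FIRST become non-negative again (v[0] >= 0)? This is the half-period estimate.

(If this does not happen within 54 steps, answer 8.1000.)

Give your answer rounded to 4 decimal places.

Step 0: x=[5.9000] v=[0.0000]
Step 1: x=[5.7822] v=[-0.7855]
Step 2: x=[5.5509] v=[-1.5420]
Step 3: x=[5.2146] v=[-2.2418]
Step 4: x=[4.7858] v=[-2.8590]
Step 5: x=[4.2802] v=[-3.3710]
Step 6: x=[3.7164] v=[-3.7589]
Step 7: x=[3.1151] v=[-4.0084]
Step 8: x=[2.4986] v=[-4.1103]
Step 9: x=[1.8895] v=[-4.0609]
Step 10: x=[1.3102] v=[-3.8620]
Step 11: x=[0.7821] v=[-3.5209]
Step 12: x=[0.3246] v=[-3.0501]
Step 13: x=[-0.0455] v=[-2.4671]
Step 14: x=[-0.3145] v=[-1.7932]
Step 15: x=[-0.4725] v=[-1.0533]
Step 16: x=[-0.5137] v=[-0.2746]
Step 17: x=[-0.4366] v=[0.5142]
First v>=0 after going negative at step 17, time=2.5500

Answer: 2.5500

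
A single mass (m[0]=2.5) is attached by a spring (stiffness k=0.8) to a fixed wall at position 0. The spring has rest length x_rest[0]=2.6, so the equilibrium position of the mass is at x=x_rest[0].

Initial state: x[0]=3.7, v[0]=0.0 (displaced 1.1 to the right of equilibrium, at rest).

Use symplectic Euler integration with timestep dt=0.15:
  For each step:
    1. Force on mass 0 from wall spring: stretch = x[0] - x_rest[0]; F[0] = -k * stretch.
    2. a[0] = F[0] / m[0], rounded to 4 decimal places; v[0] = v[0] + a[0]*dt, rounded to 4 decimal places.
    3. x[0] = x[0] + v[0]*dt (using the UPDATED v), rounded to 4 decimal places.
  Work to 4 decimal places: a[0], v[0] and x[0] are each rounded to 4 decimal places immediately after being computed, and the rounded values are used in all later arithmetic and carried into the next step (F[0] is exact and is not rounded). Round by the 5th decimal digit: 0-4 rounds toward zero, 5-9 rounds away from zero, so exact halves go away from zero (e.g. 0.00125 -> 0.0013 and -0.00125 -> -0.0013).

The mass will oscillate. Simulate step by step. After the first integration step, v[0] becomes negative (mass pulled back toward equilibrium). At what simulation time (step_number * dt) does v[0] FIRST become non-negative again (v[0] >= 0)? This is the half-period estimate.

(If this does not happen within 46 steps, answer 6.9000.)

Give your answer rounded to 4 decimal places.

Answer: 5.7000

Derivation:
Step 0: x=[3.7000] v=[0.0000]
Step 1: x=[3.6921] v=[-0.0528]
Step 2: x=[3.6763] v=[-0.1052]
Step 3: x=[3.6528] v=[-0.1569]
Step 4: x=[3.6217] v=[-0.2074]
Step 5: x=[3.5832] v=[-0.2564]
Step 6: x=[3.5377] v=[-0.3036]
Step 7: x=[3.4854] v=[-0.3486]
Step 8: x=[3.4267] v=[-0.3911]
Step 9: x=[3.3621] v=[-0.4308]
Step 10: x=[3.2920] v=[-0.4674]
Step 11: x=[3.2169] v=[-0.5006]
Step 12: x=[3.1374] v=[-0.5302]
Step 13: x=[3.0540] v=[-0.5560]
Step 14: x=[2.9673] v=[-0.5778]
Step 15: x=[2.8780] v=[-0.5954]
Step 16: x=[2.7867] v=[-0.6088]
Step 17: x=[2.6940] v=[-0.6178]
Step 18: x=[2.6007] v=[-0.6223]
Step 19: x=[2.5074] v=[-0.6223]
Step 20: x=[2.4147] v=[-0.6179]
Step 21: x=[2.3234] v=[-0.6090]
Step 22: x=[2.2340] v=[-0.5957]
Step 23: x=[2.1473] v=[-0.5781]
Step 24: x=[2.0638] v=[-0.5564]
Step 25: x=[1.9842] v=[-0.5307]
Step 26: x=[1.9090] v=[-0.5011]
Step 27: x=[1.8388] v=[-0.4679]
Step 28: x=[1.7741] v=[-0.4314]
Step 29: x=[1.7153] v=[-0.3918]
Step 30: x=[1.6629] v=[-0.3493]
Step 31: x=[1.6173] v=[-0.3043]
Step 32: x=[1.5787] v=[-0.2571]
Step 33: x=[1.5475] v=[-0.2081]
Step 34: x=[1.5239] v=[-0.1576]
Step 35: x=[1.5080] v=[-0.1059]
Step 36: x=[1.5000] v=[-0.0535]
Step 37: x=[1.4999] v=[-0.0007]
Step 38: x=[1.5077] v=[0.0521]
First v>=0 after going negative at step 38, time=5.7000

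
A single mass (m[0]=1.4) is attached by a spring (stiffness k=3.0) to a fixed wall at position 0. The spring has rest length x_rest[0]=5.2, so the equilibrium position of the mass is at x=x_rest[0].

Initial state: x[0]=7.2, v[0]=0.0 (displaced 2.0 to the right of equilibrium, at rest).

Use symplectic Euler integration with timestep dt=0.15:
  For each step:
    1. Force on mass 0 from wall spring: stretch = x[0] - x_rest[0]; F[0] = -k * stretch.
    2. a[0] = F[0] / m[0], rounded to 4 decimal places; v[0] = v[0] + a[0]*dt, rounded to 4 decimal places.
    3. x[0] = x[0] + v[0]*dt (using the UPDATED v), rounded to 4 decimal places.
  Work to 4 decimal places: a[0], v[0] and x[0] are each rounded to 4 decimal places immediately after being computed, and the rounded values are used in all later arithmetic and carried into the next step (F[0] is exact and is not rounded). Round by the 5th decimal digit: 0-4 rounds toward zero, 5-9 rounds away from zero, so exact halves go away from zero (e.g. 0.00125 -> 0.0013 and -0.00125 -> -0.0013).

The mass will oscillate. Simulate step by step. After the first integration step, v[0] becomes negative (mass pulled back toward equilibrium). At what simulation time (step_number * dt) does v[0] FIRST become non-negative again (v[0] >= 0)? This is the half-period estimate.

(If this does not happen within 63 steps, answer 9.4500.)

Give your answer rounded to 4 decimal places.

Step 0: x=[7.2000] v=[0.0000]
Step 1: x=[7.1036] v=[-0.6429]
Step 2: x=[6.9154] v=[-1.2548]
Step 3: x=[6.6445] v=[-1.8062]
Step 4: x=[6.3039] v=[-2.2705]
Step 5: x=[5.9101] v=[-2.6253]
Step 6: x=[5.4821] v=[-2.8535]
Step 7: x=[5.0405] v=[-2.9442]
Step 8: x=[4.6066] v=[-2.8929]
Step 9: x=[4.2013] v=[-2.7022]
Step 10: x=[3.8441] v=[-2.3812]
Step 11: x=[3.5523] v=[-1.9454]
Step 12: x=[3.3399] v=[-1.4158]
Step 13: x=[3.2172] v=[-0.8179]
Step 14: x=[3.1901] v=[-0.1806]
Step 15: x=[3.2599] v=[0.4654]
First v>=0 after going negative at step 15, time=2.2500

Answer: 2.2500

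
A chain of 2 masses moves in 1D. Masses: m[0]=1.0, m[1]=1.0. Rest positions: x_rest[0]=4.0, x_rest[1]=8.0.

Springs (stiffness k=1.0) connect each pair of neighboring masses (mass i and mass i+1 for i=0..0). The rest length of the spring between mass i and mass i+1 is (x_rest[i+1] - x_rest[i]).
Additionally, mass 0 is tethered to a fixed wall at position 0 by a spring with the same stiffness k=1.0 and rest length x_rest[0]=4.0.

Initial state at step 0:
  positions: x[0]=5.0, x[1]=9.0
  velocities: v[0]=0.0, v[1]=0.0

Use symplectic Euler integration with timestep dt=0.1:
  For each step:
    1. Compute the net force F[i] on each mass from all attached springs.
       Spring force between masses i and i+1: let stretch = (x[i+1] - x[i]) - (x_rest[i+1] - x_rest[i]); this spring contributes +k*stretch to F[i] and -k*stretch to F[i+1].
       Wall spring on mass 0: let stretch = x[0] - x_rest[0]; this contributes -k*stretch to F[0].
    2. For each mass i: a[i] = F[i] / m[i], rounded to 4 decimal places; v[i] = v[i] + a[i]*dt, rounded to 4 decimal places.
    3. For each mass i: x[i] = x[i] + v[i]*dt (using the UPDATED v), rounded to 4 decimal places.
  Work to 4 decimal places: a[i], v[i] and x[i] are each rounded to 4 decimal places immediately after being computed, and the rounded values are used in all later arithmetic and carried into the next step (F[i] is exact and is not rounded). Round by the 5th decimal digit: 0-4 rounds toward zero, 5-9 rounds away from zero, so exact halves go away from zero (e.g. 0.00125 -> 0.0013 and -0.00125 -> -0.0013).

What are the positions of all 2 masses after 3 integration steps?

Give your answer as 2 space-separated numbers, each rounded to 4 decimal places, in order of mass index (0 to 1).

Answer: 4.9410 8.9995

Derivation:
Step 0: x=[5.0000 9.0000] v=[0.0000 0.0000]
Step 1: x=[4.9900 9.0000] v=[-0.1000 0.0000]
Step 2: x=[4.9702 8.9999] v=[-0.1980 -0.0010]
Step 3: x=[4.9410 8.9995] v=[-0.2921 -0.0040]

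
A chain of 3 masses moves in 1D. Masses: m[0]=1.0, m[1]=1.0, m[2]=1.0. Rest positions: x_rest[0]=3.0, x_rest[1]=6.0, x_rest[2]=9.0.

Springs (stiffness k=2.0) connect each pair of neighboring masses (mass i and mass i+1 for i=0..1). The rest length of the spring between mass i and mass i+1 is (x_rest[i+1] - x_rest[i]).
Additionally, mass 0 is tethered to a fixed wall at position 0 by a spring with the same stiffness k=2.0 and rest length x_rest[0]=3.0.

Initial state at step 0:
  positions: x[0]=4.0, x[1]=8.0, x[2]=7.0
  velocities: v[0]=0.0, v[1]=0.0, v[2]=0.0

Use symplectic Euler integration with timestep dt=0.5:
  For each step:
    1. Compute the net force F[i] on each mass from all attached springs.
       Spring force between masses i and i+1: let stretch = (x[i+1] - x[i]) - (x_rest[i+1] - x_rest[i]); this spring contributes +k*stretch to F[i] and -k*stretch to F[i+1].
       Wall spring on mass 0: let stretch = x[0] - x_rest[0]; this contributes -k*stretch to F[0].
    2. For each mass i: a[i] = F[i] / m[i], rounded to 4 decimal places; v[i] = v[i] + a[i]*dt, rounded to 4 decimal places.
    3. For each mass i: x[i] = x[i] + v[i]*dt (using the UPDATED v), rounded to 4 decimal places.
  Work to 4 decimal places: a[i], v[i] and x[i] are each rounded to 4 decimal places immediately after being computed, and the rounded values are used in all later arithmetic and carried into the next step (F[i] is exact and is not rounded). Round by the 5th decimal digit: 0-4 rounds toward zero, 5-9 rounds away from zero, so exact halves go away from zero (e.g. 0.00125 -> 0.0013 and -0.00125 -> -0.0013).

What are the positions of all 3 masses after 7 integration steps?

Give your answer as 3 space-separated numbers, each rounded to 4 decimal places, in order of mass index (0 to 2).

Answer: 5.4766 5.9063 7.9376

Derivation:
Step 0: x=[4.0000 8.0000 7.0000] v=[0.0000 0.0000 0.0000]
Step 1: x=[4.0000 5.5000 9.0000] v=[0.0000 -5.0000 4.0000]
Step 2: x=[2.7500 4.0000 10.7500] v=[-2.5000 -3.0000 3.5000]
Step 3: x=[0.7500 5.2500 10.6250] v=[-4.0000 2.5000 -0.2500]
Step 4: x=[0.6250 6.9375 9.3125] v=[-0.2500 3.3750 -2.6250]
Step 5: x=[3.3438 6.6563 8.3125] v=[5.4375 -0.5625 -2.0000]
Step 6: x=[6.0469 5.5469 7.9844] v=[5.4062 -2.2188 -0.6562]
Step 7: x=[5.4766 5.9063 7.9376] v=[-1.1407 0.7187 -0.0937]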